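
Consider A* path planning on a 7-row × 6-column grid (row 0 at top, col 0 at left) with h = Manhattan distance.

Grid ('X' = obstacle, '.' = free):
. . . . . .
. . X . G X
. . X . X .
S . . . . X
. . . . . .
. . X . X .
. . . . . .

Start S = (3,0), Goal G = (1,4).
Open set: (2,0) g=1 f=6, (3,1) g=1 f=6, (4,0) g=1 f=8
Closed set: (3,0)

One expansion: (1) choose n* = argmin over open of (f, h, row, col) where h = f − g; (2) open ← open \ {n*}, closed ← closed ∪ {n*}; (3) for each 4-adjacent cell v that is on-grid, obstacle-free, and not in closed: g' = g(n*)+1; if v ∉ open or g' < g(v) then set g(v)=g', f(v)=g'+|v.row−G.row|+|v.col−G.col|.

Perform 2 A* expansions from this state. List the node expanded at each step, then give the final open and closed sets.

order=[(2,0) → (1,0)]; open=[(0,0) g=3 f=8, (1,1) g=3 f=6, (2,1) g=2 f=6, (3,1) g=1 f=6, (4,0) g=1 f=8]; closed=[(1,0), (2,0), (3,0)]

step 1: expand (2,0) (f=6, h=5) → closed; open now [(1,0) g=2 f=6, (2,1) g=2 f=6, (3,1) g=1 f=6, (4,0) g=1 f=8]
step 2: expand (1,0) (f=6, h=4) → closed; open now [(0,0) g=3 f=8, (1,1) g=3 f=6, (2,1) g=2 f=6, (3,1) g=1 f=6, (4,0) g=1 f=8]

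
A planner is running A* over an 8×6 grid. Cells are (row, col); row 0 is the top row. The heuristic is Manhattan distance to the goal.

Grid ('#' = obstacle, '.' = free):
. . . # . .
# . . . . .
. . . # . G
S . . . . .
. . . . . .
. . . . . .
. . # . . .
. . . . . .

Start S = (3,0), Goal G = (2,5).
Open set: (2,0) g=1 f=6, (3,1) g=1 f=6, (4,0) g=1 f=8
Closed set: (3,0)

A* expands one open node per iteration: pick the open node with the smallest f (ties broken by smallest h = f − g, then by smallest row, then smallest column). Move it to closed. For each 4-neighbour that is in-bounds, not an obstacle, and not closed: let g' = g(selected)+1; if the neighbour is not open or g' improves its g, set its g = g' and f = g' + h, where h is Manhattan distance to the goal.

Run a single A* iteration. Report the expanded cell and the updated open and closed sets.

step 1: expand (2,0) (f=6, h=5) → closed; open now [(2,1) g=2 f=6, (3,1) g=1 f=6, (4,0) g=1 f=8]

expanded=(2,0); open=[(2,1) g=2 f=6, (3,1) g=1 f=6, (4,0) g=1 f=8]; closed=[(2,0), (3,0)]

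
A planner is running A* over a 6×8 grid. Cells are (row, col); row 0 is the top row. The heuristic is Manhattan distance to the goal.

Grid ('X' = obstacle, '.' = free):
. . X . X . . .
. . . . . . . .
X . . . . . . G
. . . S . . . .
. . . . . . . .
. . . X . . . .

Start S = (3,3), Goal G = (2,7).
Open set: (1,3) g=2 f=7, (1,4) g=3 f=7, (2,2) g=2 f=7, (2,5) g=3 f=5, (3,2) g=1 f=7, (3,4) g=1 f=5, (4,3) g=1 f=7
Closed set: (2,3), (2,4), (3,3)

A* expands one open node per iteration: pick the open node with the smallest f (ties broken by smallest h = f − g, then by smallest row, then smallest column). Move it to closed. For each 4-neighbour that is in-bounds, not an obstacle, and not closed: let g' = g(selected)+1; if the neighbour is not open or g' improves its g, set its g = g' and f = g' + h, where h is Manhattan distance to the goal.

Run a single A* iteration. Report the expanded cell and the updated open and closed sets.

step 1: expand (2,5) (f=5, h=2) → closed; open now [(1,3) g=2 f=7, (1,4) g=3 f=7, (1,5) g=4 f=7, (2,2) g=2 f=7, (2,6) g=4 f=5, (3,2) g=1 f=7, (3,4) g=1 f=5, (3,5) g=4 f=7, (4,3) g=1 f=7]

expanded=(2,5); open=[(1,3) g=2 f=7, (1,4) g=3 f=7, (1,5) g=4 f=7, (2,2) g=2 f=7, (2,6) g=4 f=5, (3,2) g=1 f=7, (3,4) g=1 f=5, (3,5) g=4 f=7, (4,3) g=1 f=7]; closed=[(2,3), (2,4), (2,5), (3,3)]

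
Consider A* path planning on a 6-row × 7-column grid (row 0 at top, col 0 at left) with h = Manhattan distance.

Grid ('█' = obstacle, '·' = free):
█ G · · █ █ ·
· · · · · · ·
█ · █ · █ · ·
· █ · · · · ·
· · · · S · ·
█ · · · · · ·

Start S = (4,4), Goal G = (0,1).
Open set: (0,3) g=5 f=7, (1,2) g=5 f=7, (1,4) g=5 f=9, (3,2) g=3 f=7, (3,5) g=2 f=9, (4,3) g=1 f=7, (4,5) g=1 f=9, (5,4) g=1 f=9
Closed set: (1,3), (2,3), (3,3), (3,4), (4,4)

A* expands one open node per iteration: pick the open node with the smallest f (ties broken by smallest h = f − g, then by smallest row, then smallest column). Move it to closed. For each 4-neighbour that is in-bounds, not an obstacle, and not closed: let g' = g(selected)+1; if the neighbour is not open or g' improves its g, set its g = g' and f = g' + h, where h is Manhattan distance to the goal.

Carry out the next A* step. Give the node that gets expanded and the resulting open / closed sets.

expanded=(0,3); open=[(0,2) g=6 f=7, (1,2) g=5 f=7, (1,4) g=5 f=9, (3,2) g=3 f=7, (3,5) g=2 f=9, (4,3) g=1 f=7, (4,5) g=1 f=9, (5,4) g=1 f=9]; closed=[(0,3), (1,3), (2,3), (3,3), (3,4), (4,4)]

step 1: expand (0,3) (f=7, h=2) → closed; open now [(0,2) g=6 f=7, (1,2) g=5 f=7, (1,4) g=5 f=9, (3,2) g=3 f=7, (3,5) g=2 f=9, (4,3) g=1 f=7, (4,5) g=1 f=9, (5,4) g=1 f=9]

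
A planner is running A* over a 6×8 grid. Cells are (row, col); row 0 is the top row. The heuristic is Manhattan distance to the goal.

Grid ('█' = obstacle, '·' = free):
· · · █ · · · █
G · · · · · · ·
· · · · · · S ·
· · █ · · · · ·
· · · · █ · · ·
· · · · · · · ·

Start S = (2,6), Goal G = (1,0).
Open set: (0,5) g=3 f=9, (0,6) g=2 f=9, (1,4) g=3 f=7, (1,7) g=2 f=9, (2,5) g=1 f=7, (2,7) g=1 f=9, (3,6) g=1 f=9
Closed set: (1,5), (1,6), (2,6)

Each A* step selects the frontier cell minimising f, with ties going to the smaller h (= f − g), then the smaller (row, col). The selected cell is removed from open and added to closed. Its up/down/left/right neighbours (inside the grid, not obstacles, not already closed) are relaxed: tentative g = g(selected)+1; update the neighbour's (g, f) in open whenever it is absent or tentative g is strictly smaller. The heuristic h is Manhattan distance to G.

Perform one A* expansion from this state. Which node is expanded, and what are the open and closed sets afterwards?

expanded=(1,4); open=[(0,4) g=4 f=9, (0,5) g=3 f=9, (0,6) g=2 f=9, (1,3) g=4 f=7, (1,7) g=2 f=9, (2,4) g=4 f=9, (2,5) g=1 f=7, (2,7) g=1 f=9, (3,6) g=1 f=9]; closed=[(1,4), (1,5), (1,6), (2,6)]

step 1: expand (1,4) (f=7, h=4) → closed; open now [(0,4) g=4 f=9, (0,5) g=3 f=9, (0,6) g=2 f=9, (1,3) g=4 f=7, (1,7) g=2 f=9, (2,4) g=4 f=9, (2,5) g=1 f=7, (2,7) g=1 f=9, (3,6) g=1 f=9]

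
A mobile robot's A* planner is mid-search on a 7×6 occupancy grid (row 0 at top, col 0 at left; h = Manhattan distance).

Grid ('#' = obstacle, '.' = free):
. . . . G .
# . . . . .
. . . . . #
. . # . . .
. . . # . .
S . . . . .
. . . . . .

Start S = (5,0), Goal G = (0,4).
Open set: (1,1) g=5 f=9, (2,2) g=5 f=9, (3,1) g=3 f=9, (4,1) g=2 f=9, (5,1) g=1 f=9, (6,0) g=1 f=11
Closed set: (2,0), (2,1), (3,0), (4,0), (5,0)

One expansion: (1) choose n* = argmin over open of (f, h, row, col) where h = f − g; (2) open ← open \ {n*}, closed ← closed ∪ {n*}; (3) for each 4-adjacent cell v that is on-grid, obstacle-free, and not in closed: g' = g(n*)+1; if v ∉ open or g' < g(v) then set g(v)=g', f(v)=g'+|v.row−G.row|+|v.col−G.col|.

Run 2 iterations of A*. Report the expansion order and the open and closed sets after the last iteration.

order=[(1,1) → (0,1)]; open=[(0,0) g=7 f=11, (0,2) g=7 f=9, (1,2) g=6 f=9, (2,2) g=5 f=9, (3,1) g=3 f=9, (4,1) g=2 f=9, (5,1) g=1 f=9, (6,0) g=1 f=11]; closed=[(0,1), (1,1), (2,0), (2,1), (3,0), (4,0), (5,0)]

step 1: expand (1,1) (f=9, h=4) → closed; open now [(0,1) g=6 f=9, (1,2) g=6 f=9, (2,2) g=5 f=9, (3,1) g=3 f=9, (4,1) g=2 f=9, (5,1) g=1 f=9, (6,0) g=1 f=11]
step 2: expand (0,1) (f=9, h=3) → closed; open now [(0,0) g=7 f=11, (0,2) g=7 f=9, (1,2) g=6 f=9, (2,2) g=5 f=9, (3,1) g=3 f=9, (4,1) g=2 f=9, (5,1) g=1 f=9, (6,0) g=1 f=11]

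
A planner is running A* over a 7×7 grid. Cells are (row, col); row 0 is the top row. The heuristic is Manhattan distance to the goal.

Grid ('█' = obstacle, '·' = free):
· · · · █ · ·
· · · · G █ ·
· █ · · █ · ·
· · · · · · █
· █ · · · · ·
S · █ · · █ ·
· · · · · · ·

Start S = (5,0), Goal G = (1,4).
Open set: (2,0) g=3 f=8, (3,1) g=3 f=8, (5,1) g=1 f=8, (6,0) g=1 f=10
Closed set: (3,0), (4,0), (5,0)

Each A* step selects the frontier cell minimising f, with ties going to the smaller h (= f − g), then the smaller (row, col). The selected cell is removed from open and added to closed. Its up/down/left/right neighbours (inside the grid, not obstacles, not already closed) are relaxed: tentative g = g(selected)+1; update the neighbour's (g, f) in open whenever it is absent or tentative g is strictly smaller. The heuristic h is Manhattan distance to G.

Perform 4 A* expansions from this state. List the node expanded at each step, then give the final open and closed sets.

order=[(2,0) → (1,0) → (1,1) → (1,2)]; open=[(0,0) g=5 f=10, (0,1) g=6 f=10, (0,2) g=7 f=10, (1,3) g=7 f=8, (2,2) g=7 f=10, (3,1) g=3 f=8, (5,1) g=1 f=8, (6,0) g=1 f=10]; closed=[(1,0), (1,1), (1,2), (2,0), (3,0), (4,0), (5,0)]

step 1: expand (2,0) (f=8, h=5) → closed; open now [(1,0) g=4 f=8, (3,1) g=3 f=8, (5,1) g=1 f=8, (6,0) g=1 f=10]
step 2: expand (1,0) (f=8, h=4) → closed; open now [(0,0) g=5 f=10, (1,1) g=5 f=8, (3,1) g=3 f=8, (5,1) g=1 f=8, (6,0) g=1 f=10]
step 3: expand (1,1) (f=8, h=3) → closed; open now [(0,0) g=5 f=10, (0,1) g=6 f=10, (1,2) g=6 f=8, (3,1) g=3 f=8, (5,1) g=1 f=8, (6,0) g=1 f=10]
step 4: expand (1,2) (f=8, h=2) → closed; open now [(0,0) g=5 f=10, (0,1) g=6 f=10, (0,2) g=7 f=10, (1,3) g=7 f=8, (2,2) g=7 f=10, (3,1) g=3 f=8, (5,1) g=1 f=8, (6,0) g=1 f=10]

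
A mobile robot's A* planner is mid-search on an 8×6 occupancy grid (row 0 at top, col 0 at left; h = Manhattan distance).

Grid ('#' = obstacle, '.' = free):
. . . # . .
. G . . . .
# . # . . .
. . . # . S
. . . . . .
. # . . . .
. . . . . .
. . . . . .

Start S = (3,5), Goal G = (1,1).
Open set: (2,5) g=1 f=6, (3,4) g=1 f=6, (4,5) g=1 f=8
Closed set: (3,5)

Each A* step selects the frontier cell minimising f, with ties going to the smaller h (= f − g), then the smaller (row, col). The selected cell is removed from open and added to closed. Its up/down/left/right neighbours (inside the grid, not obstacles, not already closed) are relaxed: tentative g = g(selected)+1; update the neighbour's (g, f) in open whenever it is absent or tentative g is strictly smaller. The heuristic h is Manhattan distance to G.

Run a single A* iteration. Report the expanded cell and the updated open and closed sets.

step 1: expand (2,5) (f=6, h=5) → closed; open now [(1,5) g=2 f=6, (2,4) g=2 f=6, (3,4) g=1 f=6, (4,5) g=1 f=8]

expanded=(2,5); open=[(1,5) g=2 f=6, (2,4) g=2 f=6, (3,4) g=1 f=6, (4,5) g=1 f=8]; closed=[(2,5), (3,5)]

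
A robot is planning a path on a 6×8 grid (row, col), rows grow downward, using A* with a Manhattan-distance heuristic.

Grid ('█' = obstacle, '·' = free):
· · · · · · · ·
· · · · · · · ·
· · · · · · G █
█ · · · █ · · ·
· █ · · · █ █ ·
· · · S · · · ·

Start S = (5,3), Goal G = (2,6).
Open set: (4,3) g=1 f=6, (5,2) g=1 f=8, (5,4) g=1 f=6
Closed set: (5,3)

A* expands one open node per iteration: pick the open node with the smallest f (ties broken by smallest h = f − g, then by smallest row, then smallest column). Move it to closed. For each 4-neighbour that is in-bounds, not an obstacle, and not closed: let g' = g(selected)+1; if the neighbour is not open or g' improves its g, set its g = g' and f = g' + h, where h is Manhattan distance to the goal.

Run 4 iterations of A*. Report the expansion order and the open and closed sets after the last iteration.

order=[(4,3) → (3,3) → (2,3) → (2,4)]; open=[(1,3) g=4 f=8, (1,4) g=5 f=8, (2,2) g=4 f=8, (2,5) g=5 f=6, (3,2) g=3 f=8, (4,2) g=2 f=8, (4,4) g=2 f=6, (5,2) g=1 f=8, (5,4) g=1 f=6]; closed=[(2,3), (2,4), (3,3), (4,3), (5,3)]

step 1: expand (4,3) (f=6, h=5) → closed; open now [(3,3) g=2 f=6, (4,2) g=2 f=8, (4,4) g=2 f=6, (5,2) g=1 f=8, (5,4) g=1 f=6]
step 2: expand (3,3) (f=6, h=4) → closed; open now [(2,3) g=3 f=6, (3,2) g=3 f=8, (4,2) g=2 f=8, (4,4) g=2 f=6, (5,2) g=1 f=8, (5,4) g=1 f=6]
step 3: expand (2,3) (f=6, h=3) → closed; open now [(1,3) g=4 f=8, (2,2) g=4 f=8, (2,4) g=4 f=6, (3,2) g=3 f=8, (4,2) g=2 f=8, (4,4) g=2 f=6, (5,2) g=1 f=8, (5,4) g=1 f=6]
step 4: expand (2,4) (f=6, h=2) → closed; open now [(1,3) g=4 f=8, (1,4) g=5 f=8, (2,2) g=4 f=8, (2,5) g=5 f=6, (3,2) g=3 f=8, (4,2) g=2 f=8, (4,4) g=2 f=6, (5,2) g=1 f=8, (5,4) g=1 f=6]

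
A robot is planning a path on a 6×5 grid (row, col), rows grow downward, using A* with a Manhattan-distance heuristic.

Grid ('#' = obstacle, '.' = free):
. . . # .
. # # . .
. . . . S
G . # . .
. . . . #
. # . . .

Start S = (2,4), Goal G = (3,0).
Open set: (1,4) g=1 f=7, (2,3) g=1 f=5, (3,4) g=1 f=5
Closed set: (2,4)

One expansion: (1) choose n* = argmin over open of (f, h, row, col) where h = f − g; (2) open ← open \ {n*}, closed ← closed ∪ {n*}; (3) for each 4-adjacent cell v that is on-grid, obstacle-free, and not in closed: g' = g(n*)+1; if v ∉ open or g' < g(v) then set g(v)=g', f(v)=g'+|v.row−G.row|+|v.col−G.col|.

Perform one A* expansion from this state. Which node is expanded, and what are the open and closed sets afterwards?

step 1: expand (2,3) (f=5, h=4) → closed; open now [(1,3) g=2 f=7, (1,4) g=1 f=7, (2,2) g=2 f=5, (3,3) g=2 f=5, (3,4) g=1 f=5]

expanded=(2,3); open=[(1,3) g=2 f=7, (1,4) g=1 f=7, (2,2) g=2 f=5, (3,3) g=2 f=5, (3,4) g=1 f=5]; closed=[(2,3), (2,4)]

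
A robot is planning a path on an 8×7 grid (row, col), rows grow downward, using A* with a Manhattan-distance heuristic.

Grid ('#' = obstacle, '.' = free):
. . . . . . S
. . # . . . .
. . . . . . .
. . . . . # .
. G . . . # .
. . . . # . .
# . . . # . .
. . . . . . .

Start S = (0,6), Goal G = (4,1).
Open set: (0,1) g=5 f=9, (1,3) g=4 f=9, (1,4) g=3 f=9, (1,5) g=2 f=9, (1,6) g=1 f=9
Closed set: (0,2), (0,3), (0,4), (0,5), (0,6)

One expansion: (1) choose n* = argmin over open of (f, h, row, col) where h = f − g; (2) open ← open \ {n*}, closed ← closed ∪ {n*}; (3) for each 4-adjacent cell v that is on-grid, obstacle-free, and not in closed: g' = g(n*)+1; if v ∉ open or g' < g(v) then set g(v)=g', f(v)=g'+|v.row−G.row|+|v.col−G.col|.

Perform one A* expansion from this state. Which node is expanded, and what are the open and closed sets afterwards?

step 1: expand (0,1) (f=9, h=4) → closed; open now [(0,0) g=6 f=11, (1,1) g=6 f=9, (1,3) g=4 f=9, (1,4) g=3 f=9, (1,5) g=2 f=9, (1,6) g=1 f=9]

expanded=(0,1); open=[(0,0) g=6 f=11, (1,1) g=6 f=9, (1,3) g=4 f=9, (1,4) g=3 f=9, (1,5) g=2 f=9, (1,6) g=1 f=9]; closed=[(0,1), (0,2), (0,3), (0,4), (0,5), (0,6)]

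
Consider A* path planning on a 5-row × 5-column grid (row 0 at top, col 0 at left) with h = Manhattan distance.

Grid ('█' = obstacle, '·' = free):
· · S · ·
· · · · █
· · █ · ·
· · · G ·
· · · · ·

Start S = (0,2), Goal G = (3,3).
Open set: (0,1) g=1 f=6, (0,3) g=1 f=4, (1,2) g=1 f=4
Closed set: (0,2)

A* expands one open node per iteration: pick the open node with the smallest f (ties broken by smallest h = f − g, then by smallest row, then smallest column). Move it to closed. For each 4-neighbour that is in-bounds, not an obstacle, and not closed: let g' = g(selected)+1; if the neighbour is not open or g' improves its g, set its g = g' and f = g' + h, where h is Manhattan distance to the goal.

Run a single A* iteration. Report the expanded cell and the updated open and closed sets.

step 1: expand (0,3) (f=4, h=3) → closed; open now [(0,1) g=1 f=6, (0,4) g=2 f=6, (1,2) g=1 f=4, (1,3) g=2 f=4]

expanded=(0,3); open=[(0,1) g=1 f=6, (0,4) g=2 f=6, (1,2) g=1 f=4, (1,3) g=2 f=4]; closed=[(0,2), (0,3)]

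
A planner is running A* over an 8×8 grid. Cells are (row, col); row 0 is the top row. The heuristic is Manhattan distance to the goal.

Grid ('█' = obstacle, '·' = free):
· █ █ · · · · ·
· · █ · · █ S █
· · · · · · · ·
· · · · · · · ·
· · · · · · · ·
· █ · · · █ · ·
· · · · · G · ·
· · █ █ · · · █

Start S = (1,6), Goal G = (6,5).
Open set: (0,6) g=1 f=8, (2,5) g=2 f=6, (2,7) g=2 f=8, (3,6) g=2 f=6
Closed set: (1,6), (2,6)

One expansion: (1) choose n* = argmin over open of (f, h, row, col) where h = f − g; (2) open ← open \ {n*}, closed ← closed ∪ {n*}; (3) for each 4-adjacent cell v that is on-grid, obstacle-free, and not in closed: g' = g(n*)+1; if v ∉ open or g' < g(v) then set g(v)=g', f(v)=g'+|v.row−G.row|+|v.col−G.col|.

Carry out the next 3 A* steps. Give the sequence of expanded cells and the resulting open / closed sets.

step 1: expand (2,5) (f=6, h=4) → closed; open now [(0,6) g=1 f=8, (2,4) g=3 f=8, (2,7) g=2 f=8, (3,5) g=3 f=6, (3,6) g=2 f=6]
step 2: expand (3,5) (f=6, h=3) → closed; open now [(0,6) g=1 f=8, (2,4) g=3 f=8, (2,7) g=2 f=8, (3,4) g=4 f=8, (3,6) g=2 f=6, (4,5) g=4 f=6]
step 3: expand (4,5) (f=6, h=2) → closed; open now [(0,6) g=1 f=8, (2,4) g=3 f=8, (2,7) g=2 f=8, (3,4) g=4 f=8, (3,6) g=2 f=6, (4,4) g=5 f=8, (4,6) g=5 f=8]

order=[(2,5) → (3,5) → (4,5)]; open=[(0,6) g=1 f=8, (2,4) g=3 f=8, (2,7) g=2 f=8, (3,4) g=4 f=8, (3,6) g=2 f=6, (4,4) g=5 f=8, (4,6) g=5 f=8]; closed=[(1,6), (2,5), (2,6), (3,5), (4,5)]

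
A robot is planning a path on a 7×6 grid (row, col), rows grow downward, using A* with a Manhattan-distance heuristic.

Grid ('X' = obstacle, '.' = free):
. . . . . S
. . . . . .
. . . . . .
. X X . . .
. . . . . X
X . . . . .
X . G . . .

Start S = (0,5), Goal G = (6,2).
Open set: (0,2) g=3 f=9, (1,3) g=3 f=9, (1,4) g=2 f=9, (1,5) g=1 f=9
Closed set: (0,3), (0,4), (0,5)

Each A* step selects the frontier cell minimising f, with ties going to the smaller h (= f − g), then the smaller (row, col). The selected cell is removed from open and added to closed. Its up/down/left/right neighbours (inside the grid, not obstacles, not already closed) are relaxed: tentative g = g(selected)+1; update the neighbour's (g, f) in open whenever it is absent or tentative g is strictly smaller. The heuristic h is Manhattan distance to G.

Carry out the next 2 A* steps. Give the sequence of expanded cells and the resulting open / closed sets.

order=[(0,2) → (1,2)]; open=[(0,1) g=4 f=11, (1,1) g=5 f=11, (1,3) g=3 f=9, (1,4) g=2 f=9, (1,5) g=1 f=9, (2,2) g=5 f=9]; closed=[(0,2), (0,3), (0,4), (0,5), (1,2)]

step 1: expand (0,2) (f=9, h=6) → closed; open now [(0,1) g=4 f=11, (1,2) g=4 f=9, (1,3) g=3 f=9, (1,4) g=2 f=9, (1,5) g=1 f=9]
step 2: expand (1,2) (f=9, h=5) → closed; open now [(0,1) g=4 f=11, (1,1) g=5 f=11, (1,3) g=3 f=9, (1,4) g=2 f=9, (1,5) g=1 f=9, (2,2) g=5 f=9]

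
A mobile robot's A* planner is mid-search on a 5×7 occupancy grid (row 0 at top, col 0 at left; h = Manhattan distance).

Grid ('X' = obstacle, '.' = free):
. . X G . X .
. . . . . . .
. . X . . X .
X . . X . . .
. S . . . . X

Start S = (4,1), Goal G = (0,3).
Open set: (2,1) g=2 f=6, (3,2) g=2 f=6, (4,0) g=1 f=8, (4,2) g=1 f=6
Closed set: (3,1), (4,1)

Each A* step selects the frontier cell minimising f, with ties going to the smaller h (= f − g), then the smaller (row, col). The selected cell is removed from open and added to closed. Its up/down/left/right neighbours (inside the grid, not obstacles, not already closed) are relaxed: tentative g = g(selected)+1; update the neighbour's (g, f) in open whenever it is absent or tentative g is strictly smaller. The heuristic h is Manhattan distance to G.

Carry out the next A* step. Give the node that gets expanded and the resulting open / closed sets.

step 1: expand (2,1) (f=6, h=4) → closed; open now [(1,1) g=3 f=6, (2,0) g=3 f=8, (3,2) g=2 f=6, (4,0) g=1 f=8, (4,2) g=1 f=6]

expanded=(2,1); open=[(1,1) g=3 f=6, (2,0) g=3 f=8, (3,2) g=2 f=6, (4,0) g=1 f=8, (4,2) g=1 f=6]; closed=[(2,1), (3,1), (4,1)]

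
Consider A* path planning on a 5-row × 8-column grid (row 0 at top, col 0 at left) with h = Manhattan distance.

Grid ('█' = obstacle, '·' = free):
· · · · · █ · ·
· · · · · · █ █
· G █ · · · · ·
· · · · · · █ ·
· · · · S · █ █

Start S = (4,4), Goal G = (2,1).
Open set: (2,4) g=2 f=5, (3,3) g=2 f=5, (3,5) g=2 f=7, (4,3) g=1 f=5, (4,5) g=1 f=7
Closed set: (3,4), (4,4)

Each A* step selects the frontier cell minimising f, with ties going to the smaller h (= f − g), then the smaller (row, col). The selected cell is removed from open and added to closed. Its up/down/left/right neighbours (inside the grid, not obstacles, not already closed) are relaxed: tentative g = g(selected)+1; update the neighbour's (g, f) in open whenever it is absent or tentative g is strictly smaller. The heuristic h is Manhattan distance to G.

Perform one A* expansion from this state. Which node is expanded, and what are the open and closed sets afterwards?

step 1: expand (2,4) (f=5, h=3) → closed; open now [(1,4) g=3 f=7, (2,3) g=3 f=5, (2,5) g=3 f=7, (3,3) g=2 f=5, (3,5) g=2 f=7, (4,3) g=1 f=5, (4,5) g=1 f=7]

expanded=(2,4); open=[(1,4) g=3 f=7, (2,3) g=3 f=5, (2,5) g=3 f=7, (3,3) g=2 f=5, (3,5) g=2 f=7, (4,3) g=1 f=5, (4,5) g=1 f=7]; closed=[(2,4), (3,4), (4,4)]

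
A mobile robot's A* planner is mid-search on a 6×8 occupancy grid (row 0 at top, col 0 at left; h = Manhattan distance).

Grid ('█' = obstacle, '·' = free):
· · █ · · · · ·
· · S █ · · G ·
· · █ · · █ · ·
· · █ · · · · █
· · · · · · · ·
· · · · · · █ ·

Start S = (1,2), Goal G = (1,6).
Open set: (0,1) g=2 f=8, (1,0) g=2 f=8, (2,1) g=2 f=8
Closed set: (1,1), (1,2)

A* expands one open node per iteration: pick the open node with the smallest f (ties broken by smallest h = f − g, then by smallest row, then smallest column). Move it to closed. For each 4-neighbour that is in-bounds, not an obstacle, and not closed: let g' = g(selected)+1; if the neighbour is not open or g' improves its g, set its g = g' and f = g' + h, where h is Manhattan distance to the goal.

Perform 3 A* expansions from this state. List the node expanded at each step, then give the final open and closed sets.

step 1: expand (0,1) (f=8, h=6) → closed; open now [(0,0) g=3 f=10, (1,0) g=2 f=8, (2,1) g=2 f=8]
step 2: expand (1,0) (f=8, h=6) → closed; open now [(0,0) g=3 f=10, (2,0) g=3 f=10, (2,1) g=2 f=8]
step 3: expand (2,1) (f=8, h=6) → closed; open now [(0,0) g=3 f=10, (2,0) g=3 f=10, (3,1) g=3 f=10]

order=[(0,1) → (1,0) → (2,1)]; open=[(0,0) g=3 f=10, (2,0) g=3 f=10, (3,1) g=3 f=10]; closed=[(0,1), (1,0), (1,1), (1,2), (2,1)]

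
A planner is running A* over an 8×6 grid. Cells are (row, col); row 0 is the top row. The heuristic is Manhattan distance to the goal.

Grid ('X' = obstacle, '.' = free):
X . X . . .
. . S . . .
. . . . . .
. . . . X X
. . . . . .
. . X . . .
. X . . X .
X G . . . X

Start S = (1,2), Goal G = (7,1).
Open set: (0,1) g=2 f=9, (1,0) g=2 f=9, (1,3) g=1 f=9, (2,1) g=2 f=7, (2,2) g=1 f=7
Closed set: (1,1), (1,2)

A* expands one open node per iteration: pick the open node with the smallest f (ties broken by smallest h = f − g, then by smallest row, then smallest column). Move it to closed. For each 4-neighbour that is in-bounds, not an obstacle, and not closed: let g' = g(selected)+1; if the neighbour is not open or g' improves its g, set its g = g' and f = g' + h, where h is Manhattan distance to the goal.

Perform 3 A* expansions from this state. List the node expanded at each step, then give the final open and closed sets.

order=[(2,1) → (3,1) → (4,1)]; open=[(0,1) g=2 f=9, (1,0) g=2 f=9, (1,3) g=1 f=9, (2,0) g=3 f=9, (2,2) g=1 f=7, (3,0) g=4 f=9, (3,2) g=4 f=9, (4,0) g=5 f=9, (4,2) g=5 f=9, (5,1) g=5 f=7]; closed=[(1,1), (1,2), (2,1), (3,1), (4,1)]

step 1: expand (2,1) (f=7, h=5) → closed; open now [(0,1) g=2 f=9, (1,0) g=2 f=9, (1,3) g=1 f=9, (2,0) g=3 f=9, (2,2) g=1 f=7, (3,1) g=3 f=7]
step 2: expand (3,1) (f=7, h=4) → closed; open now [(0,1) g=2 f=9, (1,0) g=2 f=9, (1,3) g=1 f=9, (2,0) g=3 f=9, (2,2) g=1 f=7, (3,0) g=4 f=9, (3,2) g=4 f=9, (4,1) g=4 f=7]
step 3: expand (4,1) (f=7, h=3) → closed; open now [(0,1) g=2 f=9, (1,0) g=2 f=9, (1,3) g=1 f=9, (2,0) g=3 f=9, (2,2) g=1 f=7, (3,0) g=4 f=9, (3,2) g=4 f=9, (4,0) g=5 f=9, (4,2) g=5 f=9, (5,1) g=5 f=7]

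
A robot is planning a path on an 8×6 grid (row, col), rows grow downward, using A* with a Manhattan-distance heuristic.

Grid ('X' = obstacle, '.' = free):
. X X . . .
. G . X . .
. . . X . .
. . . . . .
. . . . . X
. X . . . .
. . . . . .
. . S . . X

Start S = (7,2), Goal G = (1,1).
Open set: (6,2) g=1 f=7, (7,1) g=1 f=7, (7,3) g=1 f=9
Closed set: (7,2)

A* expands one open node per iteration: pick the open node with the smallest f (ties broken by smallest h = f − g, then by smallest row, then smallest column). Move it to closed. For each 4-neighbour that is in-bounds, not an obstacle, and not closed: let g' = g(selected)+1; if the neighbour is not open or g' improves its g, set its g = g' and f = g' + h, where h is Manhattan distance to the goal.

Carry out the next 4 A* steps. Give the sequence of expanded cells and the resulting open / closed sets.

step 1: expand (6,2) (f=7, h=6) → closed; open now [(5,2) g=2 f=7, (6,1) g=2 f=7, (6,3) g=2 f=9, (7,1) g=1 f=7, (7,3) g=1 f=9]
step 2: expand (5,2) (f=7, h=5) → closed; open now [(4,2) g=3 f=7, (5,3) g=3 f=9, (6,1) g=2 f=7, (6,3) g=2 f=9, (7,1) g=1 f=7, (7,3) g=1 f=9]
step 3: expand (4,2) (f=7, h=4) → closed; open now [(3,2) g=4 f=7, (4,1) g=4 f=7, (4,3) g=4 f=9, (5,3) g=3 f=9, (6,1) g=2 f=7, (6,3) g=2 f=9, (7,1) g=1 f=7, (7,3) g=1 f=9]
step 4: expand (3,2) (f=7, h=3) → closed; open now [(2,2) g=5 f=7, (3,1) g=5 f=7, (3,3) g=5 f=9, (4,1) g=4 f=7, (4,3) g=4 f=9, (5,3) g=3 f=9, (6,1) g=2 f=7, (6,3) g=2 f=9, (7,1) g=1 f=7, (7,3) g=1 f=9]

order=[(6,2) → (5,2) → (4,2) → (3,2)]; open=[(2,2) g=5 f=7, (3,1) g=5 f=7, (3,3) g=5 f=9, (4,1) g=4 f=7, (4,3) g=4 f=9, (5,3) g=3 f=9, (6,1) g=2 f=7, (6,3) g=2 f=9, (7,1) g=1 f=7, (7,3) g=1 f=9]; closed=[(3,2), (4,2), (5,2), (6,2), (7,2)]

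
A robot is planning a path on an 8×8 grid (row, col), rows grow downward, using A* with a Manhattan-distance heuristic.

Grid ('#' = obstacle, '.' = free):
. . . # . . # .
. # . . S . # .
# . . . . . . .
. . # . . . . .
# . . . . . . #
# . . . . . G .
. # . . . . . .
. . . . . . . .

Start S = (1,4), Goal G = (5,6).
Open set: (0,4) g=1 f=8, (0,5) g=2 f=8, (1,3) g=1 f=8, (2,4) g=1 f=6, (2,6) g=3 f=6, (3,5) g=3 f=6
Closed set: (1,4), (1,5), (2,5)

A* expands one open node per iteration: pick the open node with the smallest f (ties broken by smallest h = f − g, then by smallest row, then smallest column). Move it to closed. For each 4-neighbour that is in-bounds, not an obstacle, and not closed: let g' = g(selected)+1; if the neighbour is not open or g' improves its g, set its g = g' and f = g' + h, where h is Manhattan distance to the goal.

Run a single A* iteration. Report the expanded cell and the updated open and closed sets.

expanded=(2,6); open=[(0,4) g=1 f=8, (0,5) g=2 f=8, (1,3) g=1 f=8, (2,4) g=1 f=6, (2,7) g=4 f=8, (3,5) g=3 f=6, (3,6) g=4 f=6]; closed=[(1,4), (1,5), (2,5), (2,6)]

step 1: expand (2,6) (f=6, h=3) → closed; open now [(0,4) g=1 f=8, (0,5) g=2 f=8, (1,3) g=1 f=8, (2,4) g=1 f=6, (2,7) g=4 f=8, (3,5) g=3 f=6, (3,6) g=4 f=6]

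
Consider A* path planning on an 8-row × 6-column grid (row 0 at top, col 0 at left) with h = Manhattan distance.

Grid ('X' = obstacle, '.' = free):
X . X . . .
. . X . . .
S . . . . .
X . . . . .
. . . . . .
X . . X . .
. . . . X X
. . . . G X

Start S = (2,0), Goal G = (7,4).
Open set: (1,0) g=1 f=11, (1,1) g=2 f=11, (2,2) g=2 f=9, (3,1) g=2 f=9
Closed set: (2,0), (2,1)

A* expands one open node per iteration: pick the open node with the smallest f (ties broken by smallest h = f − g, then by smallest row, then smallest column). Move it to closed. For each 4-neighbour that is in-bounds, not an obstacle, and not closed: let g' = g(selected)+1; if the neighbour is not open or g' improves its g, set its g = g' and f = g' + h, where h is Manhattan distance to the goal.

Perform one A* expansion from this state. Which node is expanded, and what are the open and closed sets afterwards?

step 1: expand (2,2) (f=9, h=7) → closed; open now [(1,0) g=1 f=11, (1,1) g=2 f=11, (2,3) g=3 f=9, (3,1) g=2 f=9, (3,2) g=3 f=9]

expanded=(2,2); open=[(1,0) g=1 f=11, (1,1) g=2 f=11, (2,3) g=3 f=9, (3,1) g=2 f=9, (3,2) g=3 f=9]; closed=[(2,0), (2,1), (2,2)]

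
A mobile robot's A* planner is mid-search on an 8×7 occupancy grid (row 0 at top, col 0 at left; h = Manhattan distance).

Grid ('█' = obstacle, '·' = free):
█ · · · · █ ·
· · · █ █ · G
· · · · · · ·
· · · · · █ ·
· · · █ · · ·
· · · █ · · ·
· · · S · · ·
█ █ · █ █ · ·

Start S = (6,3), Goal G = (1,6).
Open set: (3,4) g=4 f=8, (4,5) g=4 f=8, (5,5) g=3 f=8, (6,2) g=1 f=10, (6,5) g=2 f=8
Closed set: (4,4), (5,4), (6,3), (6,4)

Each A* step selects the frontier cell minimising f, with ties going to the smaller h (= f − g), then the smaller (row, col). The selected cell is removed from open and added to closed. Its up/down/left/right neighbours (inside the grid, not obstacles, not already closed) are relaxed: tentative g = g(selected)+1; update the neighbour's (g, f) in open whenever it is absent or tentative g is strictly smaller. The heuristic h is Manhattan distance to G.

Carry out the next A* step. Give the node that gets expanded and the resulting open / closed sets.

step 1: expand (3,4) (f=8, h=4) → closed; open now [(2,4) g=5 f=8, (3,3) g=5 f=10, (4,5) g=4 f=8, (5,5) g=3 f=8, (6,2) g=1 f=10, (6,5) g=2 f=8]

expanded=(3,4); open=[(2,4) g=5 f=8, (3,3) g=5 f=10, (4,5) g=4 f=8, (5,5) g=3 f=8, (6,2) g=1 f=10, (6,5) g=2 f=8]; closed=[(3,4), (4,4), (5,4), (6,3), (6,4)]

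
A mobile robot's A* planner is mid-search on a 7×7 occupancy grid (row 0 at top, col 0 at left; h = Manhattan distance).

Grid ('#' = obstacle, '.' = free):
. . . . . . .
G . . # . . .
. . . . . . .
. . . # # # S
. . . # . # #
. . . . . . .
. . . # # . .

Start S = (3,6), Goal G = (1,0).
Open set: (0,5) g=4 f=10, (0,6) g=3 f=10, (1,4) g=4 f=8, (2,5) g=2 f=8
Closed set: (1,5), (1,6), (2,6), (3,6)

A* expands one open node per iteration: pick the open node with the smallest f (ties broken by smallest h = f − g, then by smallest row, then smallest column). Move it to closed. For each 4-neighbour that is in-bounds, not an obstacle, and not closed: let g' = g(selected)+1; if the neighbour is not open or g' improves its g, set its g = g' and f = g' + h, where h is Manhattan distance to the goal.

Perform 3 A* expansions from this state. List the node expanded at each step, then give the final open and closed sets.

order=[(1,4) → (2,5) → (2,4)]; open=[(0,4) g=5 f=10, (0,5) g=4 f=10, (0,6) g=3 f=10, (2,3) g=4 f=8]; closed=[(1,4), (1,5), (1,6), (2,4), (2,5), (2,6), (3,6)]

step 1: expand (1,4) (f=8, h=4) → closed; open now [(0,4) g=5 f=10, (0,5) g=4 f=10, (0,6) g=3 f=10, (2,4) g=5 f=10, (2,5) g=2 f=8]
step 2: expand (2,5) (f=8, h=6) → closed; open now [(0,4) g=5 f=10, (0,5) g=4 f=10, (0,6) g=3 f=10, (2,4) g=3 f=8]
step 3: expand (2,4) (f=8, h=5) → closed; open now [(0,4) g=5 f=10, (0,5) g=4 f=10, (0,6) g=3 f=10, (2,3) g=4 f=8]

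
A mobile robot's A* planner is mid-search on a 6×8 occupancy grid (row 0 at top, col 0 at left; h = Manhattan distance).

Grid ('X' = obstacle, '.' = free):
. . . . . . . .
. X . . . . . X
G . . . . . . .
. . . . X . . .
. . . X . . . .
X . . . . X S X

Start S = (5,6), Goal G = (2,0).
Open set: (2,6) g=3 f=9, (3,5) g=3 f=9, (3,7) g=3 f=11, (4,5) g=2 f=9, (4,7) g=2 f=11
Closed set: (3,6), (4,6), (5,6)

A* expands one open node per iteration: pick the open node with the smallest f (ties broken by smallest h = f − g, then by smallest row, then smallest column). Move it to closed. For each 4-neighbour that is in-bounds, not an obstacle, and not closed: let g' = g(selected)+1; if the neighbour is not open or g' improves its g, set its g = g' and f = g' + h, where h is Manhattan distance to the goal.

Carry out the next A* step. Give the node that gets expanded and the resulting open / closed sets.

step 1: expand (2,6) (f=9, h=6) → closed; open now [(1,6) g=4 f=11, (2,5) g=4 f=9, (2,7) g=4 f=11, (3,5) g=3 f=9, (3,7) g=3 f=11, (4,5) g=2 f=9, (4,7) g=2 f=11]

expanded=(2,6); open=[(1,6) g=4 f=11, (2,5) g=4 f=9, (2,7) g=4 f=11, (3,5) g=3 f=9, (3,7) g=3 f=11, (4,5) g=2 f=9, (4,7) g=2 f=11]; closed=[(2,6), (3,6), (4,6), (5,6)]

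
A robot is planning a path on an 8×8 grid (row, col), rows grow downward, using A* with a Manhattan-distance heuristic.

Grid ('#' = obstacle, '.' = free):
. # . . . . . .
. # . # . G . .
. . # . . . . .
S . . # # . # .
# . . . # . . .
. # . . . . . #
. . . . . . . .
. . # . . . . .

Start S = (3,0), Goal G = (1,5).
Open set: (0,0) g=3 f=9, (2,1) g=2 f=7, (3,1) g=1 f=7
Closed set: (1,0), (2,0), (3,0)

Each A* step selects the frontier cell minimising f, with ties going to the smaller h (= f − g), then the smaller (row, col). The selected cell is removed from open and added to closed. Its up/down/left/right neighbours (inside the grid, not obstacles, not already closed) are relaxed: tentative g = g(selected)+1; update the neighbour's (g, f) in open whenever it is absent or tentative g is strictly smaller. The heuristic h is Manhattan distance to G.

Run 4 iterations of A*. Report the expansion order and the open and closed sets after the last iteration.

order=[(2,1) → (3,1) → (3,2) → (0,0)]; open=[(4,1) g=2 f=9, (4,2) g=3 f=9]; closed=[(0,0), (1,0), (2,0), (2,1), (3,0), (3,1), (3,2)]

step 1: expand (2,1) (f=7, h=5) → closed; open now [(0,0) g=3 f=9, (3,1) g=1 f=7]
step 2: expand (3,1) (f=7, h=6) → closed; open now [(0,0) g=3 f=9, (3,2) g=2 f=7, (4,1) g=2 f=9]
step 3: expand (3,2) (f=7, h=5) → closed; open now [(0,0) g=3 f=9, (4,1) g=2 f=9, (4,2) g=3 f=9]
step 4: expand (0,0) (f=9, h=6) → closed; open now [(4,1) g=2 f=9, (4,2) g=3 f=9]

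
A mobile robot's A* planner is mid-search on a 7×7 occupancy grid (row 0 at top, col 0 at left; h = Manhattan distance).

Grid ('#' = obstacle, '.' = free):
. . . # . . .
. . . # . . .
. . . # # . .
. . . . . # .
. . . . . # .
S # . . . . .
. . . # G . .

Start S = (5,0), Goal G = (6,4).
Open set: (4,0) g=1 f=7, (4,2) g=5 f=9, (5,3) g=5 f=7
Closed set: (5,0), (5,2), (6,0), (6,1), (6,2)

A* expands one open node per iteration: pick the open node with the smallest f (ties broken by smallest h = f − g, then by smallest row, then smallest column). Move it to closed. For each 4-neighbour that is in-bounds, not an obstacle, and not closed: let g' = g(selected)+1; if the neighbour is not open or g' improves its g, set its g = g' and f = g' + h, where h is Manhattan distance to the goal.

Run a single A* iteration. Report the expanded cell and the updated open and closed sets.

step 1: expand (5,3) (f=7, h=2) → closed; open now [(4,0) g=1 f=7, (4,2) g=5 f=9, (4,3) g=6 f=9, (5,4) g=6 f=7]

expanded=(5,3); open=[(4,0) g=1 f=7, (4,2) g=5 f=9, (4,3) g=6 f=9, (5,4) g=6 f=7]; closed=[(5,0), (5,2), (5,3), (6,0), (6,1), (6,2)]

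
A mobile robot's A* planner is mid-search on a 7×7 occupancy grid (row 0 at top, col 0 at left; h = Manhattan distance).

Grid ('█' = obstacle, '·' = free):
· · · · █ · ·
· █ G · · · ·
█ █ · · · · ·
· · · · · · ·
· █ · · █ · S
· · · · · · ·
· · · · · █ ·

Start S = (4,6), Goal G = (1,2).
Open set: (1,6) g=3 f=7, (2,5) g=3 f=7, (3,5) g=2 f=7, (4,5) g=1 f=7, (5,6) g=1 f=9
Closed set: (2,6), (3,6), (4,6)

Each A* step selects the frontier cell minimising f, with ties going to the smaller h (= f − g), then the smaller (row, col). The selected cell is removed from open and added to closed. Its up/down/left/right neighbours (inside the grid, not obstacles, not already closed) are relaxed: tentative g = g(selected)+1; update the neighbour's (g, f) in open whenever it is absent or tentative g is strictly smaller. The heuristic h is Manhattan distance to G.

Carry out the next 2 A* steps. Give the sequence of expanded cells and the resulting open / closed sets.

order=[(1,6) → (1,5)]; open=[(0,5) g=5 f=9, (0,6) g=4 f=9, (1,4) g=5 f=7, (2,5) g=3 f=7, (3,5) g=2 f=7, (4,5) g=1 f=7, (5,6) g=1 f=9]; closed=[(1,5), (1,6), (2,6), (3,6), (4,6)]

step 1: expand (1,6) (f=7, h=4) → closed; open now [(0,6) g=4 f=9, (1,5) g=4 f=7, (2,5) g=3 f=7, (3,5) g=2 f=7, (4,5) g=1 f=7, (5,6) g=1 f=9]
step 2: expand (1,5) (f=7, h=3) → closed; open now [(0,5) g=5 f=9, (0,6) g=4 f=9, (1,4) g=5 f=7, (2,5) g=3 f=7, (3,5) g=2 f=7, (4,5) g=1 f=7, (5,6) g=1 f=9]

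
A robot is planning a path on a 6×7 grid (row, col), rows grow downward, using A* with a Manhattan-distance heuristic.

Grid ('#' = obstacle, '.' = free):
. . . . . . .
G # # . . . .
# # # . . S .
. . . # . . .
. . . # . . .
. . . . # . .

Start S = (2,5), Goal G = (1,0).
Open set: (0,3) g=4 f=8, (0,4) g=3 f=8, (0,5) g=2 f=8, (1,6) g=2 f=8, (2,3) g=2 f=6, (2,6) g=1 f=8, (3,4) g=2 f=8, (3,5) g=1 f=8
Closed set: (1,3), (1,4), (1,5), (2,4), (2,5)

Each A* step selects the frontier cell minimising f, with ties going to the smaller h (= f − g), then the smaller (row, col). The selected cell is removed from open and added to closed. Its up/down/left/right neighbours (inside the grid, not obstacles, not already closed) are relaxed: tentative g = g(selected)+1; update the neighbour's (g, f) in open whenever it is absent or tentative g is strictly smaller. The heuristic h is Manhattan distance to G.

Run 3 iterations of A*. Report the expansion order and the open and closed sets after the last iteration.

order=[(2,3) → (0,3) → (0,2)]; open=[(0,1) g=6 f=8, (0,4) g=3 f=8, (0,5) g=2 f=8, (1,6) g=2 f=8, (2,6) g=1 f=8, (3,4) g=2 f=8, (3,5) g=1 f=8]; closed=[(0,2), (0,3), (1,3), (1,4), (1,5), (2,3), (2,4), (2,5)]

step 1: expand (2,3) (f=6, h=4) → closed; open now [(0,3) g=4 f=8, (0,4) g=3 f=8, (0,5) g=2 f=8, (1,6) g=2 f=8, (2,6) g=1 f=8, (3,4) g=2 f=8, (3,5) g=1 f=8]
step 2: expand (0,3) (f=8, h=4) → closed; open now [(0,2) g=5 f=8, (0,4) g=3 f=8, (0,5) g=2 f=8, (1,6) g=2 f=8, (2,6) g=1 f=8, (3,4) g=2 f=8, (3,5) g=1 f=8]
step 3: expand (0,2) (f=8, h=3) → closed; open now [(0,1) g=6 f=8, (0,4) g=3 f=8, (0,5) g=2 f=8, (1,6) g=2 f=8, (2,6) g=1 f=8, (3,4) g=2 f=8, (3,5) g=1 f=8]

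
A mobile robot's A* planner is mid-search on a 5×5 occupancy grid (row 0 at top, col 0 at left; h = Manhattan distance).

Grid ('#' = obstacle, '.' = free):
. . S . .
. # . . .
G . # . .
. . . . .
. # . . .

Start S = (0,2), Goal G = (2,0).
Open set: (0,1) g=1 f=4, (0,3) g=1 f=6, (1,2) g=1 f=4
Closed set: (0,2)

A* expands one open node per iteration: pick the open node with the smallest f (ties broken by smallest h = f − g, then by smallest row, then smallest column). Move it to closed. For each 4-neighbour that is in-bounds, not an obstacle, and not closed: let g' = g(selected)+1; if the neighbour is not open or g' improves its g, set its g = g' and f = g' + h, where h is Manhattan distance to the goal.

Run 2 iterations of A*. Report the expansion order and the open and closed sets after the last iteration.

order=[(0,1) → (0,0)]; open=[(0,3) g=1 f=6, (1,0) g=3 f=4, (1,2) g=1 f=4]; closed=[(0,0), (0,1), (0,2)]

step 1: expand (0,1) (f=4, h=3) → closed; open now [(0,0) g=2 f=4, (0,3) g=1 f=6, (1,2) g=1 f=4]
step 2: expand (0,0) (f=4, h=2) → closed; open now [(0,3) g=1 f=6, (1,0) g=3 f=4, (1,2) g=1 f=4]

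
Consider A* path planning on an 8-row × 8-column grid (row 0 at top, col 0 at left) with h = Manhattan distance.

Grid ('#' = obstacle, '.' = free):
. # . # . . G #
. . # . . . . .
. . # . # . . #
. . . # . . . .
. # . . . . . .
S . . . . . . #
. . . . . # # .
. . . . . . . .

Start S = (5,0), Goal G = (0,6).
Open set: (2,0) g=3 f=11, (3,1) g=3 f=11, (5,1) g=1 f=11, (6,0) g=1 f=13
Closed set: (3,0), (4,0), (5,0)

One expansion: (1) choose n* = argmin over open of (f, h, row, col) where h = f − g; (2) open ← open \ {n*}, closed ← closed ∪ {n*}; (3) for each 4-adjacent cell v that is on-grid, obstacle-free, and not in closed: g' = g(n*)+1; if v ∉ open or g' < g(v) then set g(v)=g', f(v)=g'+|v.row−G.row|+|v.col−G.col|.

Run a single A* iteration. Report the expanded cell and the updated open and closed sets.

expanded=(2,0); open=[(1,0) g=4 f=11, (2,1) g=4 f=11, (3,1) g=3 f=11, (5,1) g=1 f=11, (6,0) g=1 f=13]; closed=[(2,0), (3,0), (4,0), (5,0)]

step 1: expand (2,0) (f=11, h=8) → closed; open now [(1,0) g=4 f=11, (2,1) g=4 f=11, (3,1) g=3 f=11, (5,1) g=1 f=11, (6,0) g=1 f=13]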